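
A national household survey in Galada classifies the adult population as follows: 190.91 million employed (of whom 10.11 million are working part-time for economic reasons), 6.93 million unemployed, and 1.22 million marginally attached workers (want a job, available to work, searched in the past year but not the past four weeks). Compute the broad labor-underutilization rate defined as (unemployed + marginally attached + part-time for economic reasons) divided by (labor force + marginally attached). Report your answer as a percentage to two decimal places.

Broad underutilization rate ≈ 9.17%.

Labor force = 190.91 + 6.93 = 197.84 million.
Numerator = 6.93 + 1.22 + 10.11 = 18.26 million.
Denominator = 197.84 + 1.22 = 199.06 million.
Broad rate = 18.26 / 199.06 = 9.17%.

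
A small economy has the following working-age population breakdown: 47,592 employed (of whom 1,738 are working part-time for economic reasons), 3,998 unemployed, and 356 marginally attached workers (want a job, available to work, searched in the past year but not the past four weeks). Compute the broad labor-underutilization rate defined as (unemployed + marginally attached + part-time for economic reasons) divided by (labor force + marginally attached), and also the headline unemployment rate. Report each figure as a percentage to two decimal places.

Labor force = 47,592 + 3,998 = 51,590.
Numerator = 3,998 + 356 + 1,738 = 6,092.
Denominator = 51,590 + 356 = 51,946.
Broad rate = 6,092 / 51,946 = 11.73%.
Headline unemployment rate = 3,998 / 51,590 = 7.75%.

Broad underutilization rate ≈ 11.73%; headline unemployment rate ≈ 7.75%.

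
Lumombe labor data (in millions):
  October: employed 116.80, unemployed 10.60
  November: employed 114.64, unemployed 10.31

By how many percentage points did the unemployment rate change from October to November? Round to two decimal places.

October: labor force = 116.80 + 10.60 = 127.40; u = 10.60/127.40 = 8.32%.
November: labor force = 114.64 + 10.31 = 124.95; u = 10.31/124.95 = 8.25%.
Change = 8.25% − 8.32% = −0.07 pp.

The unemployment rate changed by −0.07 percentage points.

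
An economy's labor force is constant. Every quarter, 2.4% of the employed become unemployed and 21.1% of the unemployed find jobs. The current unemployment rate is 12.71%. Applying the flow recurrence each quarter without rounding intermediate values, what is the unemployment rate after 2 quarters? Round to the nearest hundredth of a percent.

Unemployment rate after two quarters ≈ 11.67%.

With a fixed labor force, u_{t+1} = u_t + s·(1−u_t) − f·u_t = u_t·(1−s−f) + s.
Here 1−s−f = 0.765 and s = 0.024.
u_1 = 0.127100 × 0.765 + 0.024 = 0.121231.
u_2 = 0.121231 × 0.765 + 0.024 = 0.116742.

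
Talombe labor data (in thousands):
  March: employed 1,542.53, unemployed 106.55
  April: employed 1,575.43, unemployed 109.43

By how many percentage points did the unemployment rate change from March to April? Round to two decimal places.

The unemployment rate changed by +0.03 percentage points.

March: labor force = 1,542.53 + 106.55 = 1,649.08; u = 106.55/1,649.08 = 6.46%.
April: labor force = 1,575.43 + 109.43 = 1,684.86; u = 109.43/1,684.86 = 6.49%.
Change = 6.49% − 6.46% = +0.03 pp.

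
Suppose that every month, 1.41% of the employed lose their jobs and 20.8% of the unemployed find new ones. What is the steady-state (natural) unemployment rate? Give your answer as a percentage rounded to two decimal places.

Steady-state unemployment rate ≈ 6.35%.

At steady state the flows balance: s·E = f·U, so U/(E+U) = s/(s+f).
u* = 1.41 / (1.41 + 20.8) = 1.41 / 22.21 = 6.35%.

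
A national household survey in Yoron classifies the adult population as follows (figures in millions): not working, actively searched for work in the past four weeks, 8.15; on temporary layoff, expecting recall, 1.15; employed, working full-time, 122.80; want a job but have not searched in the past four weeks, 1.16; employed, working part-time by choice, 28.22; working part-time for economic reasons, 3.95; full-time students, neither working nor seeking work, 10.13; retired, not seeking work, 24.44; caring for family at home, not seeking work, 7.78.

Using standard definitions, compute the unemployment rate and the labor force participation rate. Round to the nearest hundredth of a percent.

Employed = 122.80 + 28.22 + 3.95 = 154.97 million (anyone who worked, including part-time for economic reasons, counts as employed).
Unemployed = 8.15 + 1.15 = 9.30 million (jobless and actively searching, or on temporary layoff).
Labor force = 154.97 + 9.30 = 164.27 million.
Not in labor force = 1.16 + 10.13 + 24.44 + 7.78 = 43.51 million (those not working and not actively searching are outside the labor force — including those who want a job but have given up searching).
Civilian working-age population = 164.27 + 43.51 = 207.78 million.
Unemployment rate = 9.30 / 164.27 = 5.66%.
Labor force participation rate = 164.27 / 207.78 = 79.06%.

Unemployment rate ≈ 5.66%; labor force participation rate ≈ 79.06%.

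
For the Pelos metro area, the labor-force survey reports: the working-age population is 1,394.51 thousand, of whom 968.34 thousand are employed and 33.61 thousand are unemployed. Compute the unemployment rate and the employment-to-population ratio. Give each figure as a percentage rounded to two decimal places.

Unemployment rate ≈ 3.35%; employment-population ratio ≈ 69.44%.

Labor force = employed + unemployed = 968.34 + 33.61 = 1,001.95 thousand.
Unemployment rate = 33.61 / 1,001.95 = 3.35%.
Employment-population ratio = 968.34 / 1,394.51 = 69.44%.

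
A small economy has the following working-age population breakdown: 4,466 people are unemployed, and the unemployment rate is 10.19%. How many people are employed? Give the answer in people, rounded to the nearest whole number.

About 39,361 are employed.

Labor force = U / u = 4,466 / 0.1019 ≈ 43,827.
Employed = labor force − unemployed = 43,827 − 4,466 = 39,361.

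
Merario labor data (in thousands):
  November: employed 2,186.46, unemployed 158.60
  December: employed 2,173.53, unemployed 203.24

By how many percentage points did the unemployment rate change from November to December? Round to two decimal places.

November: labor force = 2,186.46 + 158.60 = 2,345.06; u = 158.60/2,345.06 = 6.76%.
December: labor force = 2,173.53 + 203.24 = 2,376.77; u = 203.24/2,376.77 = 8.55%.
Change = 8.55% − 6.76% = +1.79 pp.

The unemployment rate changed by +1.79 percentage points.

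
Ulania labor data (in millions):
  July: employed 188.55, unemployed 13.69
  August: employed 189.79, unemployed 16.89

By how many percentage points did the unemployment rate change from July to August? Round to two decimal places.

July: labor force = 188.55 + 13.69 = 202.24; u = 13.69/202.24 = 6.77%.
August: labor force = 189.79 + 16.89 = 206.68; u = 16.89/206.68 = 8.17%.
Change = 8.17% − 6.77% = +1.40 pp.

The unemployment rate changed by +1.40 percentage points.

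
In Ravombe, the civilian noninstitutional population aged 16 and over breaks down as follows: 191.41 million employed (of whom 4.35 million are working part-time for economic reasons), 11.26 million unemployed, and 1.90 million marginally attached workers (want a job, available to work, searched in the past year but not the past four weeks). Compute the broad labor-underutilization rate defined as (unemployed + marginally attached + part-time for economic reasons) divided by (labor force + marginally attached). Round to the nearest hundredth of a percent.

Broad underutilization rate ≈ 8.56%.

Labor force = 191.41 + 11.26 = 202.67 million.
Numerator = 11.26 + 1.90 + 4.35 = 17.51 million.
Denominator = 202.67 + 1.90 = 204.57 million.
Broad rate = 17.51 / 204.57 = 8.56%.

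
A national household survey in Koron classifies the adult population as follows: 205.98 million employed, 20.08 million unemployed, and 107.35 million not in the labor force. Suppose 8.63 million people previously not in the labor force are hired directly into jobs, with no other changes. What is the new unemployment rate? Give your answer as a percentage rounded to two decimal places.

Initially, labor force = 205.98 + 20.08 = 226.06 million, so u = 20.08/226.06 = 8.88%.
After the change, employed and labor force both rise by 8.63; unemployed unchanged → E = 214.61, U = 20.08, labor force = 234.69 million.
New unemployment rate = 20.08 / 234.69 = 8.56%.

New unemployment rate ≈ 8.56%.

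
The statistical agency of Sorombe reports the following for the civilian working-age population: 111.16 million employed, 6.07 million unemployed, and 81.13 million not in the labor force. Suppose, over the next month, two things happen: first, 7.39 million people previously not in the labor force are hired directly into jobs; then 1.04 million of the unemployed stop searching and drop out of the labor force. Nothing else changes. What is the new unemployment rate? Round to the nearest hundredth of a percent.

New unemployment rate ≈ 4.07%.

Initially, labor force = 111.16 + 6.07 = 117.23 million, so u = 6.07/117.23 = 5.18%.
After the first change, employed and labor force both rise by 7.39; unemployed unchanged → E = 118.55, U = 6.07, labor force = 124.62 million.
After the second change, unemployed and labor force both fall by 1.04 → E = 118.55, U = 5.03, labor force = 123.58 million.
New unemployment rate = 5.03 / 123.58 = 4.07%.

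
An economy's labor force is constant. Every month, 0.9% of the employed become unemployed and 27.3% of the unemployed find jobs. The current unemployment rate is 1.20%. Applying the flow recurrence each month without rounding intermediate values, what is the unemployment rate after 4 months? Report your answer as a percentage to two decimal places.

With a fixed labor force, u_{t+1} = u_t + s·(1−u_t) − f·u_t = u_t·(1−s−f) + s.
Here 1−s−f = 0.718 and s = 0.009.
u_1 = 0.012000 × 0.718 + 0.009 = 0.017616.
u_2 = 0.017616 × 0.718 + 0.009 = 0.021648.
u_3 = 0.021648 × 0.718 + 0.009 = 0.024543.
u_4 = 0.024543 × 0.718 + 0.009 = 0.026622.

Unemployment rate after four months ≈ 2.66%.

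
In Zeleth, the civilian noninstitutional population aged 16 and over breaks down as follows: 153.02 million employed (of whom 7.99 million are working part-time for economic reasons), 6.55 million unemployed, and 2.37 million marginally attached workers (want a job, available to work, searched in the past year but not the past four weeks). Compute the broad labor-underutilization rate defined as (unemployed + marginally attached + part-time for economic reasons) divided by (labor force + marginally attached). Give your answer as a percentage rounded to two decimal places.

Broad underutilization rate ≈ 10.44%.

Labor force = 153.02 + 6.55 = 159.57 million.
Numerator = 6.55 + 2.37 + 7.99 = 16.91 million.
Denominator = 159.57 + 2.37 = 161.94 million.
Broad rate = 16.91 / 161.94 = 10.44%.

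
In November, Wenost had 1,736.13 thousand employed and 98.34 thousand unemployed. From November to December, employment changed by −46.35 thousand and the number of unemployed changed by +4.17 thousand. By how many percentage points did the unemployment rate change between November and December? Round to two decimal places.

The unemployment rate changed by +0.36 percentage points.

November: labor force = 1,736.13 + 98.34 = 1,834.47; u = 98.34/1,834.47 = 5.36%.
December: labor force = 1,689.78 + 102.51 = 1,792.29; u = 102.51/1,792.29 = 5.72%.
Change = 5.72% − 5.36% = +0.36 pp.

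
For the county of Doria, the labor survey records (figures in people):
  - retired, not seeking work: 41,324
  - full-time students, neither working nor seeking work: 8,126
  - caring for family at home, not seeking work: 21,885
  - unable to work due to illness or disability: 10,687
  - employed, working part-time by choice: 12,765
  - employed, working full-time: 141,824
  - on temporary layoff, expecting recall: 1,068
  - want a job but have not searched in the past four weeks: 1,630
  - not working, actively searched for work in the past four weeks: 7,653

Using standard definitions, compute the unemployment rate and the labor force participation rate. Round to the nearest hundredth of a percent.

Employed = 12,765 + 141,824 = 154,589.
Unemployed = 1,068 + 7,653 = 8,721 (jobless and actively searching, or on temporary layoff).
Labor force = 154,589 + 8,721 = 163,310.
Not in labor force = 41,324 + 8,126 + 21,885 + 10,687 + 1,630 = 83,652 (those not working and not actively searching are outside the labor force — including those who want a job but have given up searching).
Civilian working-age population = 163,310 + 83,652 = 246,962.
Unemployment rate = 8,721 / 163,310 = 5.34%.
Labor force participation rate = 163,310 / 246,962 = 66.13%.

Unemployment rate ≈ 5.34%; labor force participation rate ≈ 66.13%.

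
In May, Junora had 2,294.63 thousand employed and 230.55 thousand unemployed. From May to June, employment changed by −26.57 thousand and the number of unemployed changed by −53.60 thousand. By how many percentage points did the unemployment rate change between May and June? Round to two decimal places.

The unemployment rate changed by −1.89 percentage points.

May: labor force = 2,294.63 + 230.55 = 2,525.18; u = 230.55/2,525.18 = 9.13%.
June: labor force = 2,268.06 + 176.95 = 2,445.01; u = 176.95/2,445.01 = 7.24%.
Change = 7.24% − 9.13% = −1.89 pp.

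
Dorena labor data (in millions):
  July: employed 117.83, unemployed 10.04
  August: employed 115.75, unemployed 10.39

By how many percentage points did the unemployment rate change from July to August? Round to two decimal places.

The unemployment rate changed by +0.39 percentage points.

July: labor force = 117.83 + 10.04 = 127.87; u = 10.04/127.87 = 7.85%.
August: labor force = 115.75 + 10.39 = 126.14; u = 10.39/126.14 = 8.24%.
Change = 8.24% − 7.85% = +0.39 pp.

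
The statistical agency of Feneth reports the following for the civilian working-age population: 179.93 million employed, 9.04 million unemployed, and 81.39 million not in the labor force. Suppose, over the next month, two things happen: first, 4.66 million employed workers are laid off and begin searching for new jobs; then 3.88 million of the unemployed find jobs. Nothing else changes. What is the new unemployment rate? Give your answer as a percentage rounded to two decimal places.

Initially, labor force = 179.93 + 9.04 = 188.97 million, so u = 9.04/188.97 = 4.78%.
After the first change, employed falls and unemployed rises by 4.66; labor force unchanged → E = 175.27, U = 13.70, labor force = 188.97 million.
After the second change, unemployed falls and employed rises by 3.88; labor force unchanged → E = 179.15, U = 9.82, labor force = 188.97 million.
New unemployment rate = 9.82 / 188.97 = 5.20%.

New unemployment rate ≈ 5.20%.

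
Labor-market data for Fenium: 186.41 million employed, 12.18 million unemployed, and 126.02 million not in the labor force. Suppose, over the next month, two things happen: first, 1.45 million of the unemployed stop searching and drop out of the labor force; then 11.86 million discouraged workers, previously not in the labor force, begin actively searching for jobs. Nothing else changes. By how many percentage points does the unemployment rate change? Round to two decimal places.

Initially, labor force = 186.41 + 12.18 = 198.59 million, so u = 12.18/198.59 = 6.13%.
After the first change, unemployed and labor force both fall by 1.45 → E = 186.41, U = 10.73, labor force = 197.14 million.
After the second change, unemployed and labor force both rise by 11.86 → E = 186.41, U = 22.59, labor force = 209.00 million.
New unemployment rate = 22.59 / 209.00 = 10.81%.
Change = 10.81% − 6.13% = +4.68 percentage points.

The unemployment rate changes by +4.68 percentage points.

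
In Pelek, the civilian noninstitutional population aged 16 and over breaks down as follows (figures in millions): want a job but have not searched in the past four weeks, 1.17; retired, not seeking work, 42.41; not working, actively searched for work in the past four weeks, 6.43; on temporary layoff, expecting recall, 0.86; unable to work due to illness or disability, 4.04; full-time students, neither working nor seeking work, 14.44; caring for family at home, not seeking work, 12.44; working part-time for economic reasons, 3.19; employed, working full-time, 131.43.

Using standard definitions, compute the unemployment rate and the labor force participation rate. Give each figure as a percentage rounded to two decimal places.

Unemployment rate ≈ 5.14%; labor force participation rate ≈ 65.57%.

Employed = 3.19 + 131.43 = 134.62 million (anyone who worked, including part-time for economic reasons, counts as employed).
Unemployed = 6.43 + 0.86 = 7.29 million (jobless and actively searching, or on temporary layoff).
Labor force = 134.62 + 7.29 = 141.91 million.
Not in labor force = 1.17 + 42.41 + 4.04 + 14.44 + 12.44 = 74.50 million (those not working and not actively searching are outside the labor force — including those who want a job but have given up searching).
Civilian working-age population = 141.91 + 74.50 = 216.41 million.
Unemployment rate = 7.29 / 141.91 = 5.14%.
Labor force participation rate = 141.91 / 216.41 = 65.57%.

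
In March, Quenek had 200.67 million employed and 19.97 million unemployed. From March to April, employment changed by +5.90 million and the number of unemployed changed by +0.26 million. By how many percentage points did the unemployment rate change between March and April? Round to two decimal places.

The unemployment rate changed by −0.13 percentage points.

March: labor force = 200.67 + 19.97 = 220.64; u = 19.97/220.64 = 9.05%.
April: labor force = 206.57 + 20.23 = 226.80; u = 20.23/226.80 = 8.92%.
Change = 8.92% − 9.05% = −0.13 pp.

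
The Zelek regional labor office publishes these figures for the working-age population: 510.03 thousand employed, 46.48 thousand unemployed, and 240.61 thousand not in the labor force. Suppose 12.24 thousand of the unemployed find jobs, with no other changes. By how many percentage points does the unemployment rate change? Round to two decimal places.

The unemployment rate changes by −2.20 percentage points.

Initially, labor force = 510.03 + 46.48 = 556.51 thousand, so u = 46.48/556.51 = 8.35%.
After the change, unemployed falls and employed rises by 12.24; labor force unchanged → E = 522.27, U = 34.24, labor force = 556.51 thousand.
New unemployment rate = 34.24 / 556.51 = 6.15%.
Change = 6.15% − 8.35% = −2.20 percentage points.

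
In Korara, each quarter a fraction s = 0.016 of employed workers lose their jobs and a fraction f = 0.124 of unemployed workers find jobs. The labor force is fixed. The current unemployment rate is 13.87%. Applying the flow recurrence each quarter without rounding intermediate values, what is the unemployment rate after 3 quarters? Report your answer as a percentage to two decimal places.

With a fixed labor force, u_{t+1} = u_t + s·(1−u_t) − f·u_t = u_t·(1−s−f) + s.
Here 1−s−f = 0.860 and s = 0.016.
u_1 = 0.138700 × 0.860 + 0.016 = 0.135282.
u_2 = 0.135282 × 0.860 + 0.016 = 0.132343.
u_3 = 0.132343 × 0.860 + 0.016 = 0.129815.

Unemployment rate after three quarters ≈ 12.98%.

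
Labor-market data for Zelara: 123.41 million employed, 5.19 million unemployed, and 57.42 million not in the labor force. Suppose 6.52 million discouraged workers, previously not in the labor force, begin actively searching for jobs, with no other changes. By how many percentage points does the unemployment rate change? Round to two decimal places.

Initially, labor force = 123.41 + 5.19 = 128.60 million, so u = 5.19/128.60 = 4.04%.
After the change, unemployed and labor force both rise by 6.52 → E = 123.41, U = 11.71, labor force = 135.12 million.
New unemployment rate = 11.71 / 135.12 = 8.67%.
Change = 8.67% − 4.04% = +4.63 percentage points.

The unemployment rate changes by +4.63 percentage points.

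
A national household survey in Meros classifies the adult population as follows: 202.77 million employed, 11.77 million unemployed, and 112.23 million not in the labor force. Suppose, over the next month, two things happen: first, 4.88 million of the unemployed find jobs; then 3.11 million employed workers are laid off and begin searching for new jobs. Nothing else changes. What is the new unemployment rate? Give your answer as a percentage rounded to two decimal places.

New unemployment rate ≈ 4.66%.

Initially, labor force = 202.77 + 11.77 = 214.54 million, so u = 11.77/214.54 = 5.49%.
After the first change, unemployed falls and employed rises by 4.88; labor force unchanged → E = 207.65, U = 6.89, labor force = 214.54 million.
After the second change, employed falls and unemployed rises by 3.11; labor force unchanged → E = 204.54, U = 10.00, labor force = 214.54 million.
New unemployment rate = 10.00 / 214.54 = 4.66%.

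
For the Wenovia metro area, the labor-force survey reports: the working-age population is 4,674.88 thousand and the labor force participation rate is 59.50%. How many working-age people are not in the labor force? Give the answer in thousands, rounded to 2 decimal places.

Share not in the labor force = 1 − 0.5950 = 0.4050.
Not in labor force = 0.4050 × 4,674.88 ≈ 1,893.33 thousand.

About 1,893.33 thousand are not in the labor force.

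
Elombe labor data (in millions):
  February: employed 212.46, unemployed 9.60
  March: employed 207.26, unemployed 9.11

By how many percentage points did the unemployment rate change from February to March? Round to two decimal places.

The unemployment rate changed by −0.11 percentage points.

February: labor force = 212.46 + 9.60 = 222.06; u = 9.60/222.06 = 4.32%.
March: labor force = 207.26 + 9.11 = 216.37; u = 9.11/216.37 = 4.21%.
Change = 4.21% − 4.32% = −0.11 pp.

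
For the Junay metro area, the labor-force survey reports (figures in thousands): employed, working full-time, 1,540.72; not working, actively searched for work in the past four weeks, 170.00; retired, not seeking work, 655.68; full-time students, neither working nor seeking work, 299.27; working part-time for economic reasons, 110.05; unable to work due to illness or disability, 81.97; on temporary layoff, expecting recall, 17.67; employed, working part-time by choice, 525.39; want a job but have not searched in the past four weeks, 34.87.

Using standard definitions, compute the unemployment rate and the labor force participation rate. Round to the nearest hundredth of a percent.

Employed = 1,540.72 + 110.05 + 525.39 = 2,176.16 thousand (anyone who worked, including part-time for economic reasons, counts as employed).
Unemployed = 170.00 + 17.67 = 187.67 thousand (jobless and actively searching, or on temporary layoff).
Labor force = 2,176.16 + 187.67 = 2,363.83 thousand.
Not in labor force = 655.68 + 299.27 + 81.97 + 34.87 = 1,071.79 thousand (those not working and not actively searching are outside the labor force — including those who want a job but have given up searching).
Civilian working-age population = 2,363.83 + 1,071.79 = 3,435.62 thousand.
Unemployment rate = 187.67 / 2,363.83 = 7.94%.
Labor force participation rate = 2,363.83 / 3,435.62 = 68.80%.

Unemployment rate ≈ 7.94%; labor force participation rate ≈ 68.80%.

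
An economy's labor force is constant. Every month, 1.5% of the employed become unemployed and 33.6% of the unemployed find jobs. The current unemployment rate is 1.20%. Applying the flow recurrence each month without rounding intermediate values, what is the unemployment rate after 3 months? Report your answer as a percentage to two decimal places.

With a fixed labor force, u_{t+1} = u_t + s·(1−u_t) − f·u_t = u_t·(1−s−f) + s.
Here 1−s−f = 0.649 and s = 0.015.
u_1 = 0.012000 × 0.649 + 0.015 = 0.022788.
u_2 = 0.022788 × 0.649 + 0.015 = 0.029789.
u_3 = 0.029789 × 0.649 + 0.015 = 0.034333.

Unemployment rate after three months ≈ 3.43%.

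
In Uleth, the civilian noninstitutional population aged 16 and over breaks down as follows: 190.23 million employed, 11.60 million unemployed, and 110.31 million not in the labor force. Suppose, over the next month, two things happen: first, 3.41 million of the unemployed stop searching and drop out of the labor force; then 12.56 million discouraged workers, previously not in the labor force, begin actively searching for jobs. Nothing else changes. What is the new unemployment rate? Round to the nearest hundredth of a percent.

New unemployment rate ≈ 9.84%.

Initially, labor force = 190.23 + 11.60 = 201.83 million, so u = 11.60/201.83 = 5.75%.
After the first change, unemployed and labor force both fall by 3.41 → E = 190.23, U = 8.19, labor force = 198.42 million.
After the second change, unemployed and labor force both rise by 12.56 → E = 190.23, U = 20.75, labor force = 210.98 million.
New unemployment rate = 20.75 / 210.98 = 9.84%.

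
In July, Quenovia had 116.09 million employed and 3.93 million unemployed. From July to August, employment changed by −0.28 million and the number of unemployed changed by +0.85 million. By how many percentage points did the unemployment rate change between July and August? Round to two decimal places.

The unemployment rate changed by +0.69 percentage points.

July: labor force = 116.09 + 3.93 = 120.02; u = 3.93/120.02 = 3.27%.
August: labor force = 115.81 + 4.78 = 120.59; u = 4.78/120.59 = 3.96%.
Change = 3.96% − 3.27% = +0.69 pp.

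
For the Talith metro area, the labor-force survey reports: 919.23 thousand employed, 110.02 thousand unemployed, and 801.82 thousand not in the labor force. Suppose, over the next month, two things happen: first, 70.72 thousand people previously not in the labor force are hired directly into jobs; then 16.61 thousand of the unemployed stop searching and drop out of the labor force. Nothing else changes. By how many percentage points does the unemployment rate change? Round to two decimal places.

Initially, labor force = 919.23 + 110.02 = 1,029.25 thousand, so u = 110.02/1,029.25 = 10.69%.
After the first change, employed and labor force both rise by 70.72; unemployed unchanged → E = 989.95, U = 110.02, labor force = 1,099.97 thousand.
After the second change, unemployed and labor force both fall by 16.61 → E = 989.95, U = 93.41, labor force = 1,083.36 thousand.
New unemployment rate = 93.41 / 1,083.36 = 8.62%.
Change = 8.62% − 10.69% = −2.07 percentage points.

The unemployment rate changes by −2.07 percentage points.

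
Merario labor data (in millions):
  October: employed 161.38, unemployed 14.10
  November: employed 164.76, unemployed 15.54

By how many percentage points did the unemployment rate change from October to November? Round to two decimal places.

October: labor force = 161.38 + 14.10 = 175.48; u = 14.10/175.48 = 8.04%.
November: labor force = 164.76 + 15.54 = 180.30; u = 15.54/180.30 = 8.62%.
Change = 8.62% − 8.04% = +0.58 pp.

The unemployment rate changed by +0.58 percentage points.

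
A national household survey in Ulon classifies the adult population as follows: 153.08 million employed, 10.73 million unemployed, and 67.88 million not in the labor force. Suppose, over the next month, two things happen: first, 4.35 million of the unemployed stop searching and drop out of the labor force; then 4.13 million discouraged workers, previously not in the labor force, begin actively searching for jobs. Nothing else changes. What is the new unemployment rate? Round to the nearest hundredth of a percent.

Initially, labor force = 153.08 + 10.73 = 163.81 million, so u = 10.73/163.81 = 6.55%.
After the first change, unemployed and labor force both fall by 4.35 → E = 153.08, U = 6.38, labor force = 159.46 million.
After the second change, unemployed and labor force both rise by 4.13 → E = 153.08, U = 10.51, labor force = 163.59 million.
New unemployment rate = 10.51 / 163.59 = 6.42%.

New unemployment rate ≈ 6.42%.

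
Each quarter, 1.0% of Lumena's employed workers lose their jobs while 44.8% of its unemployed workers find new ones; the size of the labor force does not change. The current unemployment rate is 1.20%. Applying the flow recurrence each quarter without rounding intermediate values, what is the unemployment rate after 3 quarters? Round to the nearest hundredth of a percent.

Unemployment rate after three quarters ≈ 2.03%.

With a fixed labor force, u_{t+1} = u_t + s·(1−u_t) − f·u_t = u_t·(1−s−f) + s.
Here 1−s−f = 0.542 and s = 0.010.
u_1 = 0.012000 × 0.542 + 0.010 = 0.016504.
u_2 = 0.016504 × 0.542 + 0.010 = 0.018945.
u_3 = 0.018945 × 0.542 + 0.010 = 0.020268.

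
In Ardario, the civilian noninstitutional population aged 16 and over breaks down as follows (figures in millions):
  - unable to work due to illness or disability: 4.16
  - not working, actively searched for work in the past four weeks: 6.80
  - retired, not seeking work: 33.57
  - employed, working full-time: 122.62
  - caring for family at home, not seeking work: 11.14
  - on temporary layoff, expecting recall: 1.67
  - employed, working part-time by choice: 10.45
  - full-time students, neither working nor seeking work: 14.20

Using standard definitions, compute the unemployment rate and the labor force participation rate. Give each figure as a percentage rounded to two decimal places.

Employed = 122.62 + 10.45 = 133.07 million.
Unemployed = 6.80 + 1.67 = 8.47 million (jobless and actively searching, or on temporary layoff).
Labor force = 133.07 + 8.47 = 141.54 million.
Not in labor force = 4.16 + 33.57 + 11.14 + 14.20 = 63.07 million (those not working and not actively searching are outside the labor force).
Civilian working-age population = 141.54 + 63.07 = 204.61 million.
Unemployment rate = 8.47 / 141.54 = 5.98%.
Labor force participation rate = 141.54 / 204.61 = 69.18%.

Unemployment rate ≈ 5.98%; labor force participation rate ≈ 69.18%.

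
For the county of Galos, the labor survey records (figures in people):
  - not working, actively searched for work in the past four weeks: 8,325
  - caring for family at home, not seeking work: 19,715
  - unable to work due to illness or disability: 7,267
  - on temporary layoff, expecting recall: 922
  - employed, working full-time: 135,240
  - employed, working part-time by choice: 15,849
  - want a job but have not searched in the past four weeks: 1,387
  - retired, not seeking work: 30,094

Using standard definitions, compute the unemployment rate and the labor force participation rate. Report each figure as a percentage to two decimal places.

Employed = 135,240 + 15,849 = 151,089.
Unemployed = 8,325 + 922 = 9,247 (jobless and actively searching, or on temporary layoff).
Labor force = 151,089 + 9,247 = 160,336.
Not in labor force = 19,715 + 7,267 + 1,387 + 30,094 = 58,463 (those not working and not actively searching are outside the labor force — including those who want a job but have given up searching).
Civilian working-age population = 160,336 + 58,463 = 218,799.
Unemployment rate = 9,247 / 160,336 = 5.77%.
Labor force participation rate = 160,336 / 218,799 = 73.28%.

Unemployment rate ≈ 5.77%; labor force participation rate ≈ 73.28%.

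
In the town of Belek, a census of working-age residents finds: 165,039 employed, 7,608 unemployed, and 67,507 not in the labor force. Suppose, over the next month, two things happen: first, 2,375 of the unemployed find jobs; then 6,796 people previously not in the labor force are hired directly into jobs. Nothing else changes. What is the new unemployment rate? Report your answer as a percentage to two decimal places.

New unemployment rate ≈ 2.92%.

Initially, labor force = 165,039 + 7,608 = 172,647, so u = 7,608/172,647 = 4.41%.
After the first change, unemployed falls and employed rises by 2,375; labor force unchanged → E = 167,414, U = 5,233, labor force = 172,647.
After the second change, employed and labor force both rise by 6,796; unemployed unchanged → E = 174,210, U = 5,233, labor force = 179,443.
New unemployment rate = 5,233 / 179,443 = 2.92%.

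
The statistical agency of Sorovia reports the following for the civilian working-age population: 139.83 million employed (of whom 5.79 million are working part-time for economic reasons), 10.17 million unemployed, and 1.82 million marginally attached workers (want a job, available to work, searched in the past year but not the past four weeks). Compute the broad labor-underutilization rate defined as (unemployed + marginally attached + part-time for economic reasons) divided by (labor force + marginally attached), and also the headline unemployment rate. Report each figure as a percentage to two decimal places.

Broad underutilization rate ≈ 11.71%; headline unemployment rate ≈ 6.78%.

Labor force = 139.83 + 10.17 = 150.00 million.
Numerator = 10.17 + 1.82 + 5.79 = 17.78 million.
Denominator = 150.00 + 1.82 = 151.82 million.
Broad rate = 17.78 / 151.82 = 11.71%.
Headline unemployment rate = 10.17 / 150.00 = 6.78%.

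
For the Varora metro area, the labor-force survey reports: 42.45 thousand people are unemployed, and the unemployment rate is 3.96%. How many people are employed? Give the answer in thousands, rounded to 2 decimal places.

About 1,029.52 thousand are employed.

Labor force = U / u = 42.45 / 0.0396 ≈ 1,071.97 thousand.
Employed = labor force − unemployed = 1,071.97 − 42.45 = 1,029.52 thousand.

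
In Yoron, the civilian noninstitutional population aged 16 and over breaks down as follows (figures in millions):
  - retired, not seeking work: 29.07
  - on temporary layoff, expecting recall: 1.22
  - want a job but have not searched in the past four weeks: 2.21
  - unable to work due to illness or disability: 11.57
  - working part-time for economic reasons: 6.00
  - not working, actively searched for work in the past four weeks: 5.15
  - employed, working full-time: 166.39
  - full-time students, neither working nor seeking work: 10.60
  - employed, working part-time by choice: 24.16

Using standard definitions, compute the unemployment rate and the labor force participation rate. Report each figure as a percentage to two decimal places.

Employed = 6.00 + 166.39 + 24.16 = 196.55 million (anyone who worked, including part-time for economic reasons, counts as employed).
Unemployed = 1.22 + 5.15 = 6.37 million (jobless and actively searching, or on temporary layoff).
Labor force = 196.55 + 6.37 = 202.92 million.
Not in labor force = 29.07 + 2.21 + 11.57 + 10.60 = 53.45 million (those not working and not actively searching are outside the labor force — including those who want a job but have given up searching).
Civilian working-age population = 202.92 + 53.45 = 256.37 million.
Unemployment rate = 6.37 / 202.92 = 3.14%.
Labor force participation rate = 202.92 / 256.37 = 79.15%.

Unemployment rate ≈ 3.14%; labor force participation rate ≈ 79.15%.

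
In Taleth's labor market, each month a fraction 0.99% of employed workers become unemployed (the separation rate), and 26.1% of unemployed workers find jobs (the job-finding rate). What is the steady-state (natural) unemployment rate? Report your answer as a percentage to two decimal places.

Steady-state unemployment rate ≈ 3.65%.

At steady state the flows balance: s·E = f·U, so U/(E+U) = s/(s+f).
u* = 0.99 / (0.99 + 26.1) = 0.99 / 27.09 = 3.65%.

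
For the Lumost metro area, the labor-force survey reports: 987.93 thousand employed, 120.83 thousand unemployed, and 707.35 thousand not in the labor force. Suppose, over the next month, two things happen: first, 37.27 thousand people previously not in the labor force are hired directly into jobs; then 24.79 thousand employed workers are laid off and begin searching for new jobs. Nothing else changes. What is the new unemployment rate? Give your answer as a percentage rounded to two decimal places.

Initially, labor force = 987.93 + 120.83 = 1,108.76 thousand, so u = 120.83/1,108.76 = 10.90%.
After the first change, employed and labor force both rise by 37.27; unemployed unchanged → E = 1,025.20, U = 120.83, labor force = 1,146.03 thousand.
After the second change, employed falls and unemployed rises by 24.79; labor force unchanged → E = 1,000.41, U = 145.62, labor force = 1,146.03 thousand.
New unemployment rate = 145.62 / 1,146.03 = 12.71%.

New unemployment rate ≈ 12.71%.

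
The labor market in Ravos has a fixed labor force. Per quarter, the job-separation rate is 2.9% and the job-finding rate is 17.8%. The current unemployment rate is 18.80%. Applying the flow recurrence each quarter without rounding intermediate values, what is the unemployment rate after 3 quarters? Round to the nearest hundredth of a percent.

Unemployment rate after three quarters ≈ 16.40%.

With a fixed labor force, u_{t+1} = u_t + s·(1−u_t) − f·u_t = u_t·(1−s−f) + s.
Here 1−s−f = 0.793 and s = 0.029.
u_1 = 0.188000 × 0.793 + 0.029 = 0.178084.
u_2 = 0.178084 × 0.793 + 0.029 = 0.170221.
u_3 = 0.170221 × 0.793 + 0.029 = 0.163985.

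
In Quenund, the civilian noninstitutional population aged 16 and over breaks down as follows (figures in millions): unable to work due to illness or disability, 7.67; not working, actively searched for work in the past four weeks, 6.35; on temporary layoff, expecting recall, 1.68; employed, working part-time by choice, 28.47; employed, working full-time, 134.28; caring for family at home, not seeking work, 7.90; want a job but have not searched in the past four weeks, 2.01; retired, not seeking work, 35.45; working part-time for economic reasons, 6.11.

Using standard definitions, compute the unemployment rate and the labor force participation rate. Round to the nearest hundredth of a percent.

Employed = 28.47 + 134.28 + 6.11 = 168.86 million (anyone who worked, including part-time for economic reasons, counts as employed).
Unemployed = 6.35 + 1.68 = 8.03 million (jobless and actively searching, or on temporary layoff).
Labor force = 168.86 + 8.03 = 176.89 million.
Not in labor force = 7.67 + 7.90 + 2.01 + 35.45 = 53.03 million (those not working and not actively searching are outside the labor force — including those who want a job but have given up searching).
Civilian working-age population = 176.89 + 53.03 = 229.92 million.
Unemployment rate = 8.03 / 176.89 = 4.54%.
Labor force participation rate = 176.89 / 229.92 = 76.94%.

Unemployment rate ≈ 4.54%; labor force participation rate ≈ 76.94%.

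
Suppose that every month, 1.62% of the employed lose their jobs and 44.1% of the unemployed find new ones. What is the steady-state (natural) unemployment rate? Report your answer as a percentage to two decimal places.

At steady state the flows balance: s·E = f·U, so U/(E+U) = s/(s+f).
u* = 1.62 / (1.62 + 44.1) = 1.62 / 45.72 = 3.54%.

Steady-state unemployment rate ≈ 3.54%.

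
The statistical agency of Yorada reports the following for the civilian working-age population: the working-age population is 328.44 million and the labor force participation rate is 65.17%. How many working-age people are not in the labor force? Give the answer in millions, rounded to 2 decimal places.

About 114.40 million are not in the labor force.

Share not in the labor force = 1 − 0.6517 = 0.3483.
Not in labor force = 0.3483 × 328.44 ≈ 114.40 million.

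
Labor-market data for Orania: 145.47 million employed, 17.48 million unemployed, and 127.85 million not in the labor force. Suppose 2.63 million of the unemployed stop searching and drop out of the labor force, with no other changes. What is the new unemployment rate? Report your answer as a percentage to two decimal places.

Initially, labor force = 145.47 + 17.48 = 162.95 million, so u = 17.48/162.95 = 10.73%.
After the change, unemployed and labor force both fall by 2.63 → E = 145.47, U = 14.85, labor force = 160.32 million.
New unemployment rate = 14.85 / 160.32 = 9.26%.

New unemployment rate ≈ 9.26%.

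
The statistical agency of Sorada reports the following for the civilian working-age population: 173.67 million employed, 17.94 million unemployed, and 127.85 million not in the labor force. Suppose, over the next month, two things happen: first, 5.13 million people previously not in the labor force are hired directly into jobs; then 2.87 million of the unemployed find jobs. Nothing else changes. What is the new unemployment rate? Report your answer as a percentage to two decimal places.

Initially, labor force = 173.67 + 17.94 = 191.61 million, so u = 17.94/191.61 = 9.36%.
After the first change, employed and labor force both rise by 5.13; unemployed unchanged → E = 178.80, U = 17.94, labor force = 196.74 million.
After the second change, unemployed falls and employed rises by 2.87; labor force unchanged → E = 181.67, U = 15.07, labor force = 196.74 million.
New unemployment rate = 15.07 / 196.74 = 7.66%.

New unemployment rate ≈ 7.66%.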